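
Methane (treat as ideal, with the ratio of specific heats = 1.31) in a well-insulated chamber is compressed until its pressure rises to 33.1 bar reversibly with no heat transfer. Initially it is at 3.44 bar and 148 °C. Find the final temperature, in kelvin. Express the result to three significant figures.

Adiabatic: T₂/T₁ = (P₂/P₁)^((γ−1)/γ).
T₁ = 148 °C = 421.1 K.
T₂ = 421.1 × (33.1/3.44)^(0.237) = 719.6 K.

T₂ ≈ 720 K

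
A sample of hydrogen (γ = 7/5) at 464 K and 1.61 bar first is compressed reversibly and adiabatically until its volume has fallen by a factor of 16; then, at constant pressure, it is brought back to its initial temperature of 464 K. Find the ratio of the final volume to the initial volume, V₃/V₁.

Adiabatic step: V₂/V₁ = 0.0625; T₂ = T₁·16^(2/5) = 1407 K.
Isobaric step: V₃/V₂ = T₃/T₂ = 464/1407.
V₃/V₁ = (V₂/V₁)(V₃/V₂) = 0.0625 × (464/1407) = 0.02062.

V₃/V₁ ≈ 0.0206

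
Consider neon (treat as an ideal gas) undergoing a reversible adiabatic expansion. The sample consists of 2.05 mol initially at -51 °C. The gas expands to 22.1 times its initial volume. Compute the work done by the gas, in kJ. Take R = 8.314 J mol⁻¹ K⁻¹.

Adiabatic: T₁V₁^(γ−1) = T₂V₂^(γ−1) ⇒ T₂ = T₁ (V₁/V₂)^(γ−1).
γ = 5/3 for a monatomic ideal gas, so γ−1 = 2/3.
T₁ = -51 °C = 222.1 K.
T₂ = 222.1 × (1/22.1)^(2/3) = 28.21 K.
Q = 0, so ΔU = W_on_gas = nCᵥΔT with Cᵥ = R/(γ−1) = 12.47 J/(mol·K).
ΔU = 2.05 × 12.47 × (28.21 − 222.1) = -4958 J.
Work done by the gas = −ΔU = 4958 J.

W ≈ 4.96 kJ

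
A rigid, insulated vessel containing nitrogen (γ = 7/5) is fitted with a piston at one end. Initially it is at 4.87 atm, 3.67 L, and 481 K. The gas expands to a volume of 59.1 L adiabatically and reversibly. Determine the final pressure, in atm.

P₂ ≈ 0.0995 atm

Since PV^γ is constant along a reversible adiabat, P₂ = P₁ (V₁/V₂)^γ.
P₂ = 4.87 × (3.67/59.1)^(7/5) = 0.0995 atm.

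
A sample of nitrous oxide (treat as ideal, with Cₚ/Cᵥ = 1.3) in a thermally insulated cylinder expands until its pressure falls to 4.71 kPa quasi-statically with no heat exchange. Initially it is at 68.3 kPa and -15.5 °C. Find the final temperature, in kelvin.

Adiabatic: T₂/T₁ = (P₂/P₁)^((γ−1)/γ).
T₁ = -15.5 °C = 257.6 K.
T₂ = 257.6 × (4.71/68.3)^(0.231) = 139 K.

T₂ ≈ 139 K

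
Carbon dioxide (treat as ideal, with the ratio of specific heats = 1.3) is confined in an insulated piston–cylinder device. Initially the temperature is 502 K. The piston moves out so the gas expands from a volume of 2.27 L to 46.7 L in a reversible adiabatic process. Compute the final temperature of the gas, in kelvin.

For a reversible adiabat TV^(γ−1) is constant, so T₂ = T₁ (V₁/V₂)^(γ−1).
T₂ = 502 × (2.27/46.7)^(0.3) = 202.6 K.

T₂ ≈ 203 K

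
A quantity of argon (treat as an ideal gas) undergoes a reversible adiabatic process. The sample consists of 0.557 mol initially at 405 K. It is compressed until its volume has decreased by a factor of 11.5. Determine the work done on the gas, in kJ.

W ≈ 11.5 kJ

Adiabatic: T₁V₁^(γ−1) = T₂V₂^(γ−1) ⇒ T₂ = T₁ (V₁/V₂)^(γ−1).
γ = 5/3 for a monatomic ideal gas, so γ−1 = 2/3.
T₂ = 405 × 11.5^(2/3) = 2063 K.
Q = 0, so ΔU = W_on_gas = nCᵥΔT with Cᵥ = R/(γ−1) = 12.47 J/(mol·K).
ΔU = 0.557 × 12.47 × (2063 − 405) = 11520 J.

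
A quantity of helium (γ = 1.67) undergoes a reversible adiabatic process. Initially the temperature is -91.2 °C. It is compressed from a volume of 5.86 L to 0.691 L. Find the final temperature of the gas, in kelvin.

T₂ ≈ 762 K

For a reversible adiabat TV^(γ−1) is constant, so T₂ = T₁ (V₁/V₂)^(γ−1).
T₁ = -91.2 °C = 181.9 K.
T₂ = 181.9 × (5.86/0.691)^(0.67) = 762.1 K.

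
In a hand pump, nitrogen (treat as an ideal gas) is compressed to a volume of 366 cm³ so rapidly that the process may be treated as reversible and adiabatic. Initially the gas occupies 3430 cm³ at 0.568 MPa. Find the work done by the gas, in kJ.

W ≈ -7.05 kJ

γ = 7/5 for a diatomic ideal gas.
P₂ = P₁(V₁/V₂)^γ = 0.568×(3430/366)^(7/5) = 13.03 MPa.
For a reversible adiabat, W_by_gas = (P₁V₁ − P₂V₂)/(γ−1).
W_by = (568000×0.00343 − 1.303×10^7×0.000366) / (2/5) = -7050 J.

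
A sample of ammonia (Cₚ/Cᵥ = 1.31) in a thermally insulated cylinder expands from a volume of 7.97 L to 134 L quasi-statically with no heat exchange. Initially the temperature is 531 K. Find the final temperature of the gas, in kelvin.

T₂ ≈ 221 K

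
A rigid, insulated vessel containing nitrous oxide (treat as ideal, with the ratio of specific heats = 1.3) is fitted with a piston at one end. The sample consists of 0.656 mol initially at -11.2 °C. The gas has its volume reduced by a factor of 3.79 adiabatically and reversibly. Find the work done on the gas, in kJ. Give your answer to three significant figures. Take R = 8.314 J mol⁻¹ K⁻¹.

Adiabatic: T₁V₁^(γ−1) = T₂V₂^(γ−1) ⇒ T₂ = T₁ (V₁/V₂)^(γ−1).
T₁ = -11.2 °C = 261.9 K.
T₂ = 261.9 × 3.79^(0.3) = 390.7 K.
Q = 0, so ΔU = W_on_gas = nCᵥΔT with Cᵥ = R/(γ−1) = 27.71 J/(mol·K).
ΔU = 0.656 × 27.71 × (390.7 − 261.9) = 2340 J.

W ≈ 2.34 kJ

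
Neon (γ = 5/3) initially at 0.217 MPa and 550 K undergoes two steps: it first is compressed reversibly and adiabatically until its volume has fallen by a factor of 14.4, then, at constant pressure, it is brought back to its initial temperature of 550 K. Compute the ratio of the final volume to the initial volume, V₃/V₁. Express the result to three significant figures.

Adiabatic step: V₂/V₁ = 0.06944; T₂ = T₁·14.4^(2/3) = 3255 K.
Isobaric step: V₃/V₂ = T₃/T₂ = 550/3255.
V₃/V₁ = (V₂/V₁)(V₃/V₂) = 0.06944 × (550/3255) = 0.01173.

V₃/V₁ ≈ 0.0117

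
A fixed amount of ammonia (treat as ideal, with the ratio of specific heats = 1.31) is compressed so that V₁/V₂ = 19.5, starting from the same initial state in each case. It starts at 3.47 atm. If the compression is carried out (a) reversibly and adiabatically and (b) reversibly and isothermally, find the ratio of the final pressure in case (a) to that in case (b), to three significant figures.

P_adiabatic / P_isothermal ≈ 2.51

Isothermal: P_b = P₁(V₁/V₂) = 3.47×19.5.
Adiabatic: P_a = P₁(V₁/V₂)^γ = 3.47×19.5^(1.31).
P_a/P_b = (V₁/V₂)^(γ−1) = 19.5^(0.31) = 2.511.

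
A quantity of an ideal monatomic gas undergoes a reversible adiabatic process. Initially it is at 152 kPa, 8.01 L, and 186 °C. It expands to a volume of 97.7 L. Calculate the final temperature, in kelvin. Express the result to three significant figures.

T₂ ≈ 86.7 K

Adiabatic: T₁V₁^(γ−1) = T₂V₂^(γ−1) ⇒ T₂ = T₁ (V₁/V₂)^(γ−1).
γ = 5/3 for a monatomic ideal gas.
T₁ = 186 °C = 459.1 K.
T₂ = 459.1 × (8.01/97.7)^(2/3) = 86.65 K.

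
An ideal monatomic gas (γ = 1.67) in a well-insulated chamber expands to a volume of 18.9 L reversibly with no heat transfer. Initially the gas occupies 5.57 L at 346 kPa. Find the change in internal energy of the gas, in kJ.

ΔU ≈ -1.61 kJ

P₂ = P₁(V₁/V₂)^γ = 346×(5.57/18.9)^(1.67) = 44.97 kPa.
For a reversible adiabat, W_by_gas = (P₁V₁ − P₂V₂)/(γ−1).
W_by = (346000×0.00557 − 44970×0.0189) / (0.67) = 1608 J.
Q = 0 ⇒ ΔU = −W_by = -1608 J.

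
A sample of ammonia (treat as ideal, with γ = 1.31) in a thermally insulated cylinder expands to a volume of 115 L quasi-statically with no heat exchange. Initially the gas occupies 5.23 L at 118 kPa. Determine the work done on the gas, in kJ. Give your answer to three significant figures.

W ≈ -1.23 kJ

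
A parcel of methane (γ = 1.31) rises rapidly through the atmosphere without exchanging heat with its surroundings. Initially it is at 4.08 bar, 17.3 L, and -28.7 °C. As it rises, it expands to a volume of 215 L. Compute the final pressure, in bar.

P₂ ≈ 0.150 bar

Adiabatic: P₁V₁^γ = P₂V₂^γ ⇒ P₂ = P₁ (V₁/V₂)^γ.
P₂ = 4.08 × (17.3/215)^(1.31) = 0.1503 bar.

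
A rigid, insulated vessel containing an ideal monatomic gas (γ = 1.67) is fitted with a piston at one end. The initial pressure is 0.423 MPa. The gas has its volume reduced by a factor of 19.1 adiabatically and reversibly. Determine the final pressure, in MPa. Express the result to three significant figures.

Adiabatic: P₁V₁^γ = P₂V₂^γ ⇒ P₂ = P₁ (V₁/V₂)^γ.
P₂ = 0.423 × 19.1^(1.67) = 58.3 MPa.

P₂ ≈ 58.3 MPa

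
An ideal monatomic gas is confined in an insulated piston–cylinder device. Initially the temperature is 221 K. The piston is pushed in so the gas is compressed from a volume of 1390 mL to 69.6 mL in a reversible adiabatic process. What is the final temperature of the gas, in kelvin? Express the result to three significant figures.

T₂ ≈ 1630 K

For a reversible adiabat TV^(γ−1) is constant, so T₂ = T₁ (V₁/V₂)^(γ−1).
For a monatomic ideal gas γ = 5/3, so γ−1 = 2/3.
T₂ = 221 × (1390/69.6)^(2/3) = 1627 K.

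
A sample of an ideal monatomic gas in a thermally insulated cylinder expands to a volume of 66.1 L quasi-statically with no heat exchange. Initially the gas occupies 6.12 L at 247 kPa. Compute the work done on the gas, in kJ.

γ = 5/3 for a monatomic ideal gas.
P₂ = P₁(V₁/V₂)^γ = 247×(6.12/66.1)^(5/3) = 4.68 kPa.
For a reversible adiabat, W_by_gas = (P₁V₁ − P₂V₂)/(γ−1).
W_by = (247000×0.00612 − 4680×0.0661) / (2/3) = 1803 J.
W_on_gas = −W_by = -1803 J.

W ≈ -1.80 kJ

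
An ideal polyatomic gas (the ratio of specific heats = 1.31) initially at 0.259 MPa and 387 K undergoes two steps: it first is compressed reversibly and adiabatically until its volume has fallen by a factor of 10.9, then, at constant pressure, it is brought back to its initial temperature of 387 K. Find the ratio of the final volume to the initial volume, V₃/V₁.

Adiabatic step: V₂/V₁ = 0.09174; T₂ = T₁·10.9^(0.31) = 811.5 K.
Isobaric step: V₃/V₂ = T₃/T₂ = 387/811.5.
V₃/V₁ = (V₂/V₁)(V₃/V₂) = 0.09174 × (387/811.5) = 0.04375.

V₃/V₁ ≈ 0.0437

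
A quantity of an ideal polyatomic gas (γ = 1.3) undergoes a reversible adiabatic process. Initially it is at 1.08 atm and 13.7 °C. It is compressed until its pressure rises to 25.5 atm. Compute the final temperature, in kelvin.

T₂ ≈ 595 K

Along an adiabat T P^((1−γ)/γ) is constant, so T₂ = T₁ (P₂/P₁)^((γ−1)/γ).
T₁ = 13.7 °C = 286.8 K.
T₂ = 286.8 × (25.5/1.08)^(0.231) = 595 K.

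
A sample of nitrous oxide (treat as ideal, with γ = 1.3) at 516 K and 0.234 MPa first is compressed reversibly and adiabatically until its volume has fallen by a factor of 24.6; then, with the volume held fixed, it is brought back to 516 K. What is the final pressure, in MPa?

P₃ ≈ 5.76 MPa

Adiabatic step (PV^γ = const): P₂ = 0.234×24.6^(1.3) = 15.05 MPa; T₂ = 516×24.6^(0.3) = 1349 K.
Isochoric: P₃ = P₂(T₃/T₂) = 15.05 × (516/1349) = 5.756 MPa.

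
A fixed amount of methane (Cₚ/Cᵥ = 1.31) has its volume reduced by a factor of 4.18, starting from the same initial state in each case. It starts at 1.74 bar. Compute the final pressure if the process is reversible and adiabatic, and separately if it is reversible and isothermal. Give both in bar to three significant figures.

Isothermal: P₂ = P₁(V₁/V₂) = 1.74×4.18 = 7.273 bar.
Adiabatic: P₂ = P₁(V₁/V₂)^γ = 1.74×4.18^(1.31) = 11.33 bar.

adiabatic: 11.3 bar; isothermal: 7.27 bar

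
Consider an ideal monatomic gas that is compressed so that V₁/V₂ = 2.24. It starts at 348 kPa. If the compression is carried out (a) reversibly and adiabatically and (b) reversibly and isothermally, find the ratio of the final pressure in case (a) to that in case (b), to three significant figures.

For a monatomic ideal gas γ = 5/3.
Isothermal: P_b = P₁(V₁/V₂) = 348×2.24.
Adiabatic: P_a = P₁(V₁/V₂)^γ = 348×2.24^(5/3).
P_a/P_b = (V₁/V₂)^(γ−1) = 2.24^(2/3) = 1.712.

P_adiabatic / P_isothermal ≈ 1.71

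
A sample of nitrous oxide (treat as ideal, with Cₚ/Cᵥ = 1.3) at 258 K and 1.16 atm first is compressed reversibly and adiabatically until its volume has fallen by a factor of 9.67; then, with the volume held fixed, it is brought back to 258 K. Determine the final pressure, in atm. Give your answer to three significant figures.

P₃ ≈ 11.2 atm

Adiabatic step (PV^γ = const): P₂ = 1.16×9.67^(1.3) = 22.16 atm; T₂ = 258×9.67^(0.3) = 509.6 K.
Isochoric: P₃ = P₂(T₃/T₂) = 22.16 × (258/509.6) = 11.22 atm.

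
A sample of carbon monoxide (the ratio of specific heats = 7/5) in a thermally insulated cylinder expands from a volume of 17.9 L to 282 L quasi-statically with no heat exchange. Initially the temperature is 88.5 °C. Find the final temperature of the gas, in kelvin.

T₂ ≈ 120 K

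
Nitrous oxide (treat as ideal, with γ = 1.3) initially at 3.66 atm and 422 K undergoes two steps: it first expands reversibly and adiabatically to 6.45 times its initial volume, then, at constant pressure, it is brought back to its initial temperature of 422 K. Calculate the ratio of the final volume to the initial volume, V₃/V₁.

Adiabatic step: V₂/V₁ = 6.45; T₂ = T₁·(1/6.45)^(0.3) = 241.2 K.
Isobaric step: V₃/V₂ = T₃/T₂ = 422/241.2.
V₃/V₁ = (V₂/V₁)(V₃/V₂) = 6.45 × (422/241.2) = 11.28.

V₃/V₁ ≈ 11.3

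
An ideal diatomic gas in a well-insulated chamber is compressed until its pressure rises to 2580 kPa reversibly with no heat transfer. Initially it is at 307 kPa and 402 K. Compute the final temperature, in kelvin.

T₂ ≈ 739 K

Adiabatic: T₂/T₁ = (P₂/P₁)^((γ−1)/γ).
For a diatomic ideal gas γ = 7/5, so (γ−1)/γ = 2/7.
T₂ = 402 × (2580/307)^(2/7) = 738.5 K.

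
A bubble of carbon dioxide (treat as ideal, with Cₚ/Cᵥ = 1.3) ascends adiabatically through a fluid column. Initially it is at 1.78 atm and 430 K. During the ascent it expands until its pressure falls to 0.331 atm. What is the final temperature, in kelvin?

T₂ ≈ 292 K

Adiabatic: T₂/T₁ = (P₂/P₁)^((γ−1)/γ).
T₂ = 430 × (0.331/1.78)^(0.231) = 291.7 K.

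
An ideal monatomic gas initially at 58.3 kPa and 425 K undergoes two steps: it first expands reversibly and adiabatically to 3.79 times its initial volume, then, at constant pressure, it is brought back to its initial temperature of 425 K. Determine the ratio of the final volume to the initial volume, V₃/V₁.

For a monatomic ideal gas γ = 5/3.
Adiabatic step: V₂/V₁ = 3.79; T₂ = T₁·(1/3.79)^(2/3) = 174.8 K.
Isobaric step: V₃/V₂ = T₃/T₂ = 425/174.8.
V₃/V₁ = (V₂/V₁)(V₃/V₂) = 3.79 × (425/174.8) = 9.213.

V₃/V₁ ≈ 9.21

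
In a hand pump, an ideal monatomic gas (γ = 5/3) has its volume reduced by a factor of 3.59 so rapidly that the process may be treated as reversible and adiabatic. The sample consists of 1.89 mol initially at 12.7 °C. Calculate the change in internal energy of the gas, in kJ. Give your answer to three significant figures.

Adiabatic: T₁V₁^(γ−1) = T₂V₂^(γ−1) ⇒ T₂ = T₁ (V₁/V₂)^(γ−1).
T₁ = 12.7 °C = 285.8 K.
T₂ = 285.8 × 3.59^(2/3) = 670.2 K.
Q = 0, so ΔU = W_on_gas = nCᵥΔT with Cᵥ = R/(γ−1) = 12.47 J/(mol·K).
ΔU = 1.89 × 12.47 × (670.2 − 285.8) = 9059 J.

ΔU ≈ 9.06 kJ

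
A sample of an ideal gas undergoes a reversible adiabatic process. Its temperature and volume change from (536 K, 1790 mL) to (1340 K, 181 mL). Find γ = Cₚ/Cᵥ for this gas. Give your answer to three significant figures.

γ ≈ 1.40

TV^(γ−1) = const ⇒ γ − 1 = ln(T₂/T₁) / ln(V₁/V₂).
γ = 1 + ln(1340/536) / ln(1790/181) = 1.4.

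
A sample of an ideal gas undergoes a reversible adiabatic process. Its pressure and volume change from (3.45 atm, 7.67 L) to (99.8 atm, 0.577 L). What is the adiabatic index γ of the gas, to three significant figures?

γ ≈ 1.30

PV^γ = const ⇒ γ = ln(P₂/P₁) / ln(V₁/V₂).
γ = ln(99.8/3.45) / ln(7.67/0.577) = 1.301.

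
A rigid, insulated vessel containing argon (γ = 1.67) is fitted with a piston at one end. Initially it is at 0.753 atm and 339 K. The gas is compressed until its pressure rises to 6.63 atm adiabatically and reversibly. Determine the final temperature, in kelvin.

T₂ ≈ 811 K

Adiabatic: T₂/T₁ = (P₂/P₁)^((γ−1)/γ).
T₂ = 339 × (6.63/0.753)^(0.401) = 811.4 K.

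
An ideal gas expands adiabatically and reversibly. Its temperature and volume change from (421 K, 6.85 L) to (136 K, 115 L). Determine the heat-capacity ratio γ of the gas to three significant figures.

TV^(γ−1) = const ⇒ γ − 1 = ln(T₂/T₁) / ln(V₁/V₂).
γ = 1 + ln(136/421) / ln(6.85/115) = 1.401.

γ ≈ 1.40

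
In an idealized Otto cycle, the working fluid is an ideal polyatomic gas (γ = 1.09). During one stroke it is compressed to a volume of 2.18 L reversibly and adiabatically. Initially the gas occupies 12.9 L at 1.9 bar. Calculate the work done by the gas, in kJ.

P₂ = P₁(V₁/V₂)^γ = 1.9×(12.9/2.18)^(1.09) = 13.19 bar.
For a reversible adiabat, W_by_gas = (P₁V₁ − P₂V₂)/(γ−1).
W_by = (190000×0.0129 − 1.319×10^6×0.00218) / (0.09) = -4726 J.

W ≈ -4.73 kJ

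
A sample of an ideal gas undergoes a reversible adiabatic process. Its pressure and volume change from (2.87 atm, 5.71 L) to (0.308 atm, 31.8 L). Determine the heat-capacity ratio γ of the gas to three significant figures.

γ ≈ 1.30

PV^γ = const ⇒ γ = ln(P₂/P₁) / ln(V₁/V₂).
γ = ln(0.308/2.87) / ln(5.71/31.8) = 1.3.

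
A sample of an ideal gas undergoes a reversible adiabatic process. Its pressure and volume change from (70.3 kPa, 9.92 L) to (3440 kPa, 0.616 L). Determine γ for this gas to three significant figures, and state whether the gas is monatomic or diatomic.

PV^γ = const ⇒ γ = ln(P₂/P₁) / ln(V₁/V₂).
γ = ln(3440/70.3) / ln(9.92/0.616) = 1.4.
γ ≈ 1.40 is close to 7/5, so the gas is diatomic.

γ ≈ 1.40; diatomic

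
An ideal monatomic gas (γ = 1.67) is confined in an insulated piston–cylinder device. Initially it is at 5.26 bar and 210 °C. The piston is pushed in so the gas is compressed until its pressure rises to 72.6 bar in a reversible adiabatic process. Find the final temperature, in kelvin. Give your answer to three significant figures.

Adiabatic: T₂/T₁ = (P₂/P₁)^((γ−1)/γ).
T₁ = 210 °C = 483.1 K.
T₂ = 483.1 × (72.6/5.26)^(0.401) = 1385 K.

T₂ ≈ 1380 K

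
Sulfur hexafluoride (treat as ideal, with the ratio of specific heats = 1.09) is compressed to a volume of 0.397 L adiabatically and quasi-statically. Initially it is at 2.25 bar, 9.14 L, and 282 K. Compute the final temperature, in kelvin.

T₂ ≈ 374 K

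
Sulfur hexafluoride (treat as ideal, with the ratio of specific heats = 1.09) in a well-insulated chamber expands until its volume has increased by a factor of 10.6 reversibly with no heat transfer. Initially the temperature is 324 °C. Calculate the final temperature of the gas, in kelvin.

T₂ ≈ 483 K

Adiabatic: T₁V₁^(γ−1) = T₂V₂^(γ−1) ⇒ T₂ = T₁ (V₁/V₂)^(γ−1).
T₁ = 324 °C = 597.1 K.
T₂ = 597.1 × (1/10.6)^(0.09) = 482.8 K.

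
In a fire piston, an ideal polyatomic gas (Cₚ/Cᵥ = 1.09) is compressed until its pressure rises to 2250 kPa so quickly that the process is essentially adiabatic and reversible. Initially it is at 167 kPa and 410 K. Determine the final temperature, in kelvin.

T₂ ≈ 508 K

Adiabatic: T₂/T₁ = (P₂/P₁)^((γ−1)/γ).
T₂ = 410 × (2250/167)^(0.0826) = 508.2 K.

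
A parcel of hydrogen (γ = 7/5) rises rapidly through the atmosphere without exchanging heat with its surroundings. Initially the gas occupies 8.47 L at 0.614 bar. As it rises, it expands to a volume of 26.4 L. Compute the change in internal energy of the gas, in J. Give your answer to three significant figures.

ΔU ≈ -475 J

P₂ = P₁(V₁/V₂)^γ = 0.614×(8.47/26.4)^(7/5) = 0.125 bar.
For a reversible adiabat, W_by_gas = (P₁V₁ − P₂V₂)/(γ−1).
W_by = (61400×0.00847 − 12500×0.0264) / (2/5) = 475.1 J.
Q = 0 ⇒ ΔU = −W_by = -475.1 J.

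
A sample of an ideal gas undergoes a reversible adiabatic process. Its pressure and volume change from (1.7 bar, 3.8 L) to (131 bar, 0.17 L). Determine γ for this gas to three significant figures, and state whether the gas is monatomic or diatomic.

PV^γ = const ⇒ γ = ln(P₂/P₁) / ln(V₁/V₂).
γ = ln(131/1.7) / ln(3.8/0.17) = 1.398.
γ ≈ 1.40 is close to 7/5, so the gas is diatomic.

γ ≈ 1.40; diatomic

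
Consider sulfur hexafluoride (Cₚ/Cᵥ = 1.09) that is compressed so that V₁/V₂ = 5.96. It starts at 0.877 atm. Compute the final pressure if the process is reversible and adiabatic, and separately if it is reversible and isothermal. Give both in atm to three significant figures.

Isothermal: P₂ = P₁(V₁/V₂) = 0.877×5.96 = 5.227 atm.
Adiabatic: P₂ = P₁(V₁/V₂)^γ = 0.877×5.96^(1.09) = 6.138 atm.

adiabatic: 6.14 atm; isothermal: 5.23 atm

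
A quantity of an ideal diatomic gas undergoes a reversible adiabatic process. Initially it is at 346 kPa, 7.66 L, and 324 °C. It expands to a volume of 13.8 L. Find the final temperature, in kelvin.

T₂ ≈ 472 K

Adiabatic: T₁V₁^(γ−1) = T₂V₂^(γ−1) ⇒ T₂ = T₁ (V₁/V₂)^(γ−1).
γ = 7/5 for a diatomic ideal gas.
T₁ = 324 °C = 597.1 K.
T₂ = 597.1 × (7.66/13.8)^(2/5) = 471.9 K.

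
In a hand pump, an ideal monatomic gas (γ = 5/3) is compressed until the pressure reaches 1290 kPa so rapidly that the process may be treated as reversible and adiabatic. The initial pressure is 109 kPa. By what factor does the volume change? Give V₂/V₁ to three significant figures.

From PV^γ = const, V₂/V₁ = (P₁/P₂)^(1/γ).
V₂/V₁ = (109/1290)^(3/5) = 0.227.

V₂/V₁ ≈ 0.227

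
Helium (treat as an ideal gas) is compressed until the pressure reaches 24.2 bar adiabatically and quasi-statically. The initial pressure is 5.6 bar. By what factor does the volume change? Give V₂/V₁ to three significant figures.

V₂/V₁ ≈ 0.416

From PV^γ = const, V₂/V₁ = (P₁/P₂)^(1/γ).
For a monatomic ideal gas γ = 5/3.
V₂/V₁ = (5.6/24.2)^(3/5) = 0.4156.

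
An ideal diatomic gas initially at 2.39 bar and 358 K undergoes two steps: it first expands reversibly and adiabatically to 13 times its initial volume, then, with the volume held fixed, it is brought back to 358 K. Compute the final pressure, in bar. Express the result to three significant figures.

P₃ ≈ 0.184 bar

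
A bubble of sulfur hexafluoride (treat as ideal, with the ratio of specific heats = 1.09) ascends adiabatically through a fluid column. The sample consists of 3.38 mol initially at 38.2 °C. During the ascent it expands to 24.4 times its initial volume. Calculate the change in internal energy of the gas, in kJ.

Adiabatic: T₁V₁^(γ−1) = T₂V₂^(γ−1) ⇒ T₂ = T₁ (V₁/V₂)^(γ−1).
T₁ = 38.2 °C = 311.3 K.
T₂ = 311.3 × (1/24.4)^(0.09) = 233.6 K.
Q = 0, so ΔU = W_on_gas = nCᵥΔT with Cᵥ = R/(γ−1) = 92.38 J/(mol·K).
ΔU = 3.38 × 92.38 × (233.6 − 311.3) = -24290 J.

ΔU ≈ -24.3 kJ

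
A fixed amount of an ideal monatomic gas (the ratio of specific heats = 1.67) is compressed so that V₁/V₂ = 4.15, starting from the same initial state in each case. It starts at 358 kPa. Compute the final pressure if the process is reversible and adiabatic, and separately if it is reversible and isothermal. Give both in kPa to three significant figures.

adiabatic: 3850 kPa; isothermal: 1490 kPa

Isothermal: P₂ = P₁(V₁/V₂) = 358×4.15 = 1486 kPa.
Adiabatic: P₂ = P₁(V₁/V₂)^γ = 358×4.15^(1.67) = 3855 kPa.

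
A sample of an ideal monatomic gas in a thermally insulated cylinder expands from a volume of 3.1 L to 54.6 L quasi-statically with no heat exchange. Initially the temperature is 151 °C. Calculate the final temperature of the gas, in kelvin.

For a reversible adiabat TV^(γ−1) is constant, so T₂ = T₁ (V₁/V₂)^(γ−1).
For a monatomic ideal gas γ = 5/3, so γ−1 = 2/3.
T₁ = 151 °C = 424.1 K.
T₂ = 424.1 × (3.1/54.6)^(2/3) = 62.66 K.

T₂ ≈ 62.7 K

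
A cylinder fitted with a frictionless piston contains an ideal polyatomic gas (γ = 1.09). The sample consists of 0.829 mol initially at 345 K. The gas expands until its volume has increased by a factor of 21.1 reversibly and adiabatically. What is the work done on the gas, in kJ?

For a reversible adiabat TV^(γ−1) is constant, so T₂ = T₁ (V₁/V₂)^(γ−1).
T₂ = 345 × (1/21.1)^(0.09) = 262.2 K.
Q = 0, so ΔU = W_on_gas = nCᵥΔT with Cᵥ = R/(γ−1) = 92.38 J/(mol·K).
ΔU = 0.829 × 92.38 × (262.2 − 345) = -6341 J.

W ≈ -6.34 kJ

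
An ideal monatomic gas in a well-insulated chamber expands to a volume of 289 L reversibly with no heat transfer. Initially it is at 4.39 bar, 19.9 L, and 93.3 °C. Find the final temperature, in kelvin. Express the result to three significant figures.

Adiabatic: T₁V₁^(γ−1) = T₂V₂^(γ−1) ⇒ T₂ = T₁ (V₁/V₂)^(γ−1).
γ = 5/3 for a monatomic ideal gas.
T₁ = 93.3 °C = 366.4 K.
T₂ = 366.4 × (19.9/289)^(2/3) = 61.56 K.

T₂ ≈ 61.6 K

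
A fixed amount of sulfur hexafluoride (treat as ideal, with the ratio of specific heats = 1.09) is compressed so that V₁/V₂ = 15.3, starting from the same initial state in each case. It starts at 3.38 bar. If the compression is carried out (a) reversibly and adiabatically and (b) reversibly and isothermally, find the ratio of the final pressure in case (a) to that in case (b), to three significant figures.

P_adiabatic / P_isothermal ≈ 1.28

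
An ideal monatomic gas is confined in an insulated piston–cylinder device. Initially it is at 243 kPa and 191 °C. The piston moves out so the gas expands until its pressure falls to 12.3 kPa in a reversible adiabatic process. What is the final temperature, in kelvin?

T₂ ≈ 141 K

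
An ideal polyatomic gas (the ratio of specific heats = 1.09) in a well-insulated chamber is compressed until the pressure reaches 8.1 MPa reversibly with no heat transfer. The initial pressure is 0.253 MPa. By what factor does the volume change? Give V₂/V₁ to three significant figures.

V₂/V₁ ≈ 0.0416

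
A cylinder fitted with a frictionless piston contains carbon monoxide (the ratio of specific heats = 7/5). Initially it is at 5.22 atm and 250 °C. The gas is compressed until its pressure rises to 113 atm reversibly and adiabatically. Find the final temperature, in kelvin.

T₂ ≈ 1260 K

Adiabatic: T₂/T₁ = (P₂/P₁)^((γ−1)/γ).
T₁ = 250 °C = 523.1 K.
T₂ = 523.1 × (113/5.22)^(2/7) = 1259 K.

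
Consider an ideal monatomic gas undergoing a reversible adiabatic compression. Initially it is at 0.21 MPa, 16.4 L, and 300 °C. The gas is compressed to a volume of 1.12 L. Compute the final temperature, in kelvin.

Adiabatic: T₁V₁^(γ−1) = T₂V₂^(γ−1) ⇒ T₂ = T₁ (V₁/V₂)^(γ−1).
γ = 5/3 for a monatomic ideal gas.
T₁ = 300 °C = 573.1 K.
T₂ = 573.1 × (16.4/1.12)^(2/3) = 3430 K.

T₂ ≈ 3430 K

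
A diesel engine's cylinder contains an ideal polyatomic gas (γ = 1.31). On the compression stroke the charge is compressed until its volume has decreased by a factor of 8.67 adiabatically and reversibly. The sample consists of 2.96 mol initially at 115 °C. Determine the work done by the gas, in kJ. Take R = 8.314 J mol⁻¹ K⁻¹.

W ≈ -29.4 kJ

For a reversible adiabat TV^(γ−1) is constant, so T₂ = T₁ (V₁/V₂)^(γ−1).
T₁ = 115 °C = 388.1 K.
T₂ = 388.1 × 8.67^(0.31) = 758.2 K.
Q = 0, so ΔU = W_on_gas = nCᵥΔT with Cᵥ = R/(γ−1) = 26.82 J/(mol·K).
ΔU = 2.96 × 26.82 × (758.2 − 388.1) = 29380 J.
Work done by the gas = −ΔU = -29380 J.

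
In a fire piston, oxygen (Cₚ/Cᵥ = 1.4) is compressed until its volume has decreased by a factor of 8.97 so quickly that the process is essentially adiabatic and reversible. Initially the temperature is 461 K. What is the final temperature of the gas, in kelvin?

For a reversible adiabat TV^(γ−1) is constant, so T₂ = T₁ (V₁/V₂)^(γ−1).
T₂ = 461 × 8.97^(0.4) = 1109 K.

T₂ ≈ 1110 K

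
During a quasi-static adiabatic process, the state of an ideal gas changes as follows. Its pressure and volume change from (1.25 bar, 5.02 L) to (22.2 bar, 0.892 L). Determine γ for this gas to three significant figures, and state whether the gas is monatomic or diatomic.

PV^γ = const ⇒ γ = ln(P₂/P₁) / ln(V₁/V₂).
γ = ln(22.2/1.25) / ln(5.02/0.892) = 1.665.
γ ≈ 1.67 is close to 5/3, so the gas is monatomic.

γ ≈ 1.67; monatomic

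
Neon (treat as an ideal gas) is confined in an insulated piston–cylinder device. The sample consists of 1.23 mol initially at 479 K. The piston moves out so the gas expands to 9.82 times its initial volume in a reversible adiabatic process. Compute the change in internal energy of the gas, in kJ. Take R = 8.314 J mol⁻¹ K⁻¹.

For a reversible adiabat TV^(γ−1) is constant, so T₂ = T₁ (V₁/V₂)^(γ−1).
γ = 5/3 for a monatomic ideal gas, so γ−1 = 2/3.
T₂ = 479 × (1/9.82)^(2/3) = 104.5 K.
Q = 0, so ΔU = W_on_gas = nCᵥΔT with Cᵥ = R/(γ−1) = 12.47 J/(mol·K).
ΔU = 1.23 × 12.47 × (104.5 − 479) = -5745 J.

ΔU ≈ -5.75 kJ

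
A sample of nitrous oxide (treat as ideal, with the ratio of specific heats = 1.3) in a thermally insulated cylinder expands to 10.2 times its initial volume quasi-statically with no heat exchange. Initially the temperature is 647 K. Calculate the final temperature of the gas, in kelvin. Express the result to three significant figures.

Adiabatic: T₁V₁^(γ−1) = T₂V₂^(γ−1) ⇒ T₂ = T₁ (V₁/V₂)^(γ−1).
T₂ = 647 × (1/10.2)^(0.3) = 322.3 K.

T₂ ≈ 322 K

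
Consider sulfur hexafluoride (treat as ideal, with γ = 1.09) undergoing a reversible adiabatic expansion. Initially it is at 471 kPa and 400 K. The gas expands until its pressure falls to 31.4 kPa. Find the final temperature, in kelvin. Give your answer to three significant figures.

T₂ ≈ 320 K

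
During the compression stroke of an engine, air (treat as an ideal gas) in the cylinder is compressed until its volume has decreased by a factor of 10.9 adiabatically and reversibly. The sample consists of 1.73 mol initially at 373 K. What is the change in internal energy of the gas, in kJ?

ΔU ≈ 21.5 kJ

Adiabatic: T₁V₁^(γ−1) = T₂V₂^(γ−1) ⇒ T₂ = T₁ (V₁/V₂)^(γ−1).
γ = 7/5 for a diatomic ideal gas, so γ−1 = 2/5.
T₂ = 373 × 10.9^(2/5) = 969.8 K.
Q = 0, so ΔU = W_on_gas = nCᵥΔT with Cᵥ = R/(γ−1) = 20.79 J/(mol·K).
ΔU = 1.73 × 20.79 × (969.8 − 373) = 21460 J.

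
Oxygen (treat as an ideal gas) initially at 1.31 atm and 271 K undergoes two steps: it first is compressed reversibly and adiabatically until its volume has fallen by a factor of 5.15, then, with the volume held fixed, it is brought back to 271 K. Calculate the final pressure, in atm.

P₃ ≈ 6.75 atm

For a diatomic ideal gas γ = 7/5.
Adiabatic step (PV^γ = const): P₂ = 1.31×5.15^(7/5) = 13 atm; T₂ = 271×5.15^(2/5) = 522 K.
Isochoric: P₃ = P₂(T₃/T₂) = 13 × (271/522) = 6.747 atm.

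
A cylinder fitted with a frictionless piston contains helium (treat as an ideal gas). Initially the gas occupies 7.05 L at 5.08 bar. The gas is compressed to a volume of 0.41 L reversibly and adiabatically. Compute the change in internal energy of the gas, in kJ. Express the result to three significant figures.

ΔU ≈ 30.4 kJ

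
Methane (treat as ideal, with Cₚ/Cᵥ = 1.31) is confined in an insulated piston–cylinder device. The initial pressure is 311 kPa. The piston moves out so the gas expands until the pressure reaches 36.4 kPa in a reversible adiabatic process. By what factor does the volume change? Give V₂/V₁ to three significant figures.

From PV^γ = const, V₂/V₁ = (P₁/P₂)^(1/γ).
V₂/V₁ = (311/36.4)^(0.763) = 5.143.

V₂/V₁ ≈ 5.14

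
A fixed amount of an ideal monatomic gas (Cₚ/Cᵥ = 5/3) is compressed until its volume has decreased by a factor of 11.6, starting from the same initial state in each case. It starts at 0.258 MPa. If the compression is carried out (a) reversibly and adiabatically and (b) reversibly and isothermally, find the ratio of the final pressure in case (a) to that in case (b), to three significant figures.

Isothermal: P_b = P₁(V₁/V₂) = 0.258×11.6.
Adiabatic: P_a = P₁(V₁/V₂)^γ = 0.258×11.6^(5/3).
P_a/P_b = (V₁/V₂)^(γ−1) = 11.6^(2/3) = 5.124.

P_adiabatic / P_isothermal ≈ 5.12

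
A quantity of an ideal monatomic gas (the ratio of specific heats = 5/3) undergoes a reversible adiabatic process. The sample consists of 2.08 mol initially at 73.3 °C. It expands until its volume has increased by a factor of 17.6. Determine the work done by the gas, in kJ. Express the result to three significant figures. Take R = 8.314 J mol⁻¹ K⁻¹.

For a reversible adiabat TV^(γ−1) is constant, so T₂ = T₁ (V₁/V₂)^(γ−1).
T₁ = 73.3 °C = 346.4 K.
T₂ = 346.4 × (1/17.6)^(2/3) = 51.2 K.
Q = 0, so ΔU = W_on_gas = nCᵥΔT with Cᵥ = R/(γ−1) = 12.47 J/(mol·K).
ΔU = 2.08 × 12.47 × (51.2 − 346.4) = -7659 J.
Work done by the gas = −ΔU = 7659 J.

W ≈ 7.66 kJ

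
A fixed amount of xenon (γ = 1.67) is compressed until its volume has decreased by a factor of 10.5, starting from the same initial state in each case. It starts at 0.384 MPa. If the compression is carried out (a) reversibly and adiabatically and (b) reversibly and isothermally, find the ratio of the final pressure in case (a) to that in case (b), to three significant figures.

Isothermal: P_b = P₁(V₁/V₂) = 0.384×10.5.
Adiabatic: P_a = P₁(V₁/V₂)^γ = 0.384×10.5^(1.67).
P_a/P_b = (V₁/V₂)^(γ−1) = 10.5^(0.67) = 4.833.

P_adiabatic / P_isothermal ≈ 4.83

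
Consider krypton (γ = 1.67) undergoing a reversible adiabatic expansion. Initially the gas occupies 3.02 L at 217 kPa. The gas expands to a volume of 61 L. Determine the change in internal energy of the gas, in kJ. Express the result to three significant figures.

ΔU ≈ -0.848 kJ

P₂ = P₁(V₁/V₂)^γ = 217×(3.02/61)^(1.67) = 1.434 kPa.
For a reversible adiabat, W_by_gas = (P₁V₁ − P₂V₂)/(γ−1).
W_by = (217000×0.00302 − 1434×0.061) / (0.67) = 847.6 J.
Q = 0 ⇒ ΔU = −W_by = -847.6 J.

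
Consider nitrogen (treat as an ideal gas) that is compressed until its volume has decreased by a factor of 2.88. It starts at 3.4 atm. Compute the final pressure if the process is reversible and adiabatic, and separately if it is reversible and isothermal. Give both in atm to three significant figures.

adiabatic: 14.9 atm; isothermal: 9.79 atm

For a diatomic ideal gas γ = 7/5.
Isothermal: P₂ = P₁(V₁/V₂) = 3.4×2.88 = 9.792 atm.
Adiabatic: P₂ = P₁(V₁/V₂)^γ = 3.4×2.88^(7/5) = 14.95 atm.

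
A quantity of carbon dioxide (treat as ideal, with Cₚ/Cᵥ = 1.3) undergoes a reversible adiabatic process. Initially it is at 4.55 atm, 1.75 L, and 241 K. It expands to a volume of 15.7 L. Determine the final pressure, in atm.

Adiabatic: P₁V₁^γ = P₂V₂^γ ⇒ P₂ = P₁ (V₁/V₂)^γ.
P₂ = 4.55 × (1.75/15.7)^(1.3) = 0.2626 atm.

P₂ ≈ 0.263 atm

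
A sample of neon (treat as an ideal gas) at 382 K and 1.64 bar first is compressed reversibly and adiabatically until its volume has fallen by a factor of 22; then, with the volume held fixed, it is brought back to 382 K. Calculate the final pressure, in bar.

P₃ ≈ 36.1 bar

For a monatomic ideal gas γ = 5/3.
Adiabatic step (PV^γ = const): P₂ = 1.64×22^(5/3) = 283.3 bar; T₂ = 382×22^(2/3) = 2999 K.
Isochoric: P₃ = P₂(T₃/T₂) = 283.3 × (382/2999) = 36.08 bar.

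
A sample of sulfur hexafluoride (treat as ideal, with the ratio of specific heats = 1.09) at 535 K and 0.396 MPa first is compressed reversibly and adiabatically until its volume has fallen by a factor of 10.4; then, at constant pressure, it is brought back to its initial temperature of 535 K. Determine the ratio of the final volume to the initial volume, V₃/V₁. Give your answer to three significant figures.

Adiabatic step: V₂/V₁ = 0.09615; T₂ = T₁·10.4^(0.09) = 660.5 K.
Isobaric step: V₃/V₂ = T₃/T₂ = 535/660.5.
V₃/V₁ = (V₂/V₁)(V₃/V₂) = 0.09615 × (535/660.5) = 0.07788.

V₃/V₁ ≈ 0.0779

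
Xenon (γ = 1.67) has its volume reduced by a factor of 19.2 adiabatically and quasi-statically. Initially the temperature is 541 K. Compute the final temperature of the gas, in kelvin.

For a reversible adiabat TV^(γ−1) is constant, so T₂ = T₁ (V₁/V₂)^(γ−1).
T₂ = 541 × 19.2^(0.67) = 3918 K.

T₂ ≈ 3920 K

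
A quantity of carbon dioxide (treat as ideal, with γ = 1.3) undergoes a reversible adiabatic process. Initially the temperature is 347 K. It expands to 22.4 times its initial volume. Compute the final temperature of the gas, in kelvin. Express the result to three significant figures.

T₂ ≈ 137 K

For a reversible adiabat TV^(γ−1) is constant, so T₂ = T₁ (V₁/V₂)^(γ−1).
T₂ = 347 × (1/22.4)^(0.3) = 136.5 K.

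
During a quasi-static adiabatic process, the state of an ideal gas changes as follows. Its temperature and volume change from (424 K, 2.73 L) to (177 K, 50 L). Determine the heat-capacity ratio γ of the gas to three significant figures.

γ ≈ 1.30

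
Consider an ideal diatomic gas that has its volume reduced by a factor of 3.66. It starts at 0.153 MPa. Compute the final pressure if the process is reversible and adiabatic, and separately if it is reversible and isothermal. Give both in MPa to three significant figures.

For a diatomic ideal gas γ = 7/5.
Isothermal: P₂ = P₁(V₁/V₂) = 0.153×3.66 = 0.56 MPa.
Adiabatic: P₂ = P₁(V₁/V₂)^γ = 0.153×3.66^(7/5) = 0.9409 MPa.

adiabatic: 0.941 MPa; isothermal: 0.560 MPa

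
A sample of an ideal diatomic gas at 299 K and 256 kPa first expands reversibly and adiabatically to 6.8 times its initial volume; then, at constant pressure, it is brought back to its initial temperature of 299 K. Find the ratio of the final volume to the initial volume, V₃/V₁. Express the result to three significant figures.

For a diatomic ideal gas γ = 7/5.
Adiabatic step: V₂/V₁ = 6.8; T₂ = T₁·(1/6.8)^(2/5) = 138.9 K.
Isobaric step: V₃/V₂ = T₃/T₂ = 299/138.9.
V₃/V₁ = (V₂/V₁)(V₃/V₂) = 6.8 × (299/138.9) = 14.64.

V₃/V₁ ≈ 14.6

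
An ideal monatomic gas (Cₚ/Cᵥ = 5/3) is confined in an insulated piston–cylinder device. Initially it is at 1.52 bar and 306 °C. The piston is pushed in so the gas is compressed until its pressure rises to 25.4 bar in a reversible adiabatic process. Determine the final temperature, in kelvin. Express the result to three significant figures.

T₂ ≈ 1790 K

Adiabatic: T₂/T₁ = (P₂/P₁)^((γ−1)/γ).
T₁ = 306 °C = 579.1 K.
T₂ = 579.1 × (25.4/1.52)^(2/5) = 1786 K.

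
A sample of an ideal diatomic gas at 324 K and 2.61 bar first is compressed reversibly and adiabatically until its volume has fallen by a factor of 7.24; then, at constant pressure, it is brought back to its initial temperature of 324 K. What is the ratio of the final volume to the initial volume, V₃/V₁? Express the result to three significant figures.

For a diatomic ideal gas γ = 7/5.
Adiabatic step: V₂/V₁ = 0.1381; T₂ = T₁·7.24^(2/5) = 715.2 K.
Isobaric step: V₃/V₂ = T₃/T₂ = 324/715.2.
V₃/V₁ = (V₂/V₁)(V₃/V₂) = 0.1381 × (324/715.2) = 0.06257.

V₃/V₁ ≈ 0.0626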